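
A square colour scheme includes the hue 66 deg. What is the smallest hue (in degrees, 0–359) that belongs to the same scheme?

A square tetradic scheme places four hues every 90°.
The full set through 66° is {66°, 156°, 246°, 336°}.

66°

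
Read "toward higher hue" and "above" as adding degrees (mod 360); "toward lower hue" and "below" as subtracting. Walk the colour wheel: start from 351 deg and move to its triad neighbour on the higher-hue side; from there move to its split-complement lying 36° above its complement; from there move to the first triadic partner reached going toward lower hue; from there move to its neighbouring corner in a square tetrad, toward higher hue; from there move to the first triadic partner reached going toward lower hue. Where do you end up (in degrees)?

+120° (triadic ↑): 351 + 120 = 471 → 471 − 360 = 111°
+216° (split-comp 36° ↑): 111 + 216 = 327°
−120° (triadic ↓): 327 − 120 = 207°
+90° (square ↑): 207 + 90 = 297°
−120° (triadic ↓): 297 − 120 = 177°

177°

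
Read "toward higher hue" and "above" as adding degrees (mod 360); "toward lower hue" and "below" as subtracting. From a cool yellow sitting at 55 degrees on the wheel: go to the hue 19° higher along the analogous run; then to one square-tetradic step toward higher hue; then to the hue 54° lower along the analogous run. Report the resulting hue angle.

110°

55 + 19 = 74°   (analog 19° ↑)
74 + 90 = 164°   (square ↑)
164 − 54 = 110°   (analog 54° ↓)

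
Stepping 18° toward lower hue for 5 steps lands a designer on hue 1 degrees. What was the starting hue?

5 steps of 18° (toward lower hue) give a net shift of −90°.
Start = end − shift: 1 + 90 = 91°

91°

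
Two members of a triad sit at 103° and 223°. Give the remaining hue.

A triad spaces three hues 120° apart.
The full set is {103°, 223°, 343°}.

343°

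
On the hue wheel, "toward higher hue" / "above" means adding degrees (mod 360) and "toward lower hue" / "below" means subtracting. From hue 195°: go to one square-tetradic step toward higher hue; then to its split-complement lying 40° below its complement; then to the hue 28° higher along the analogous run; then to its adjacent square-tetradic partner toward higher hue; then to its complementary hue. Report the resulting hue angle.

square ↑ +90°: 195 + 90 = 285°
split-comp 40° ↓ +140°: 285 + 140 = 425 → 425 − 360 = 65°
analog 28° ↑ +28°: 65 + 28 = 93°
square ↑ +90°: 93 + 90 = 183°
complement +180°: 183 + 180 = 363 → 363 − 360 = 3°

3°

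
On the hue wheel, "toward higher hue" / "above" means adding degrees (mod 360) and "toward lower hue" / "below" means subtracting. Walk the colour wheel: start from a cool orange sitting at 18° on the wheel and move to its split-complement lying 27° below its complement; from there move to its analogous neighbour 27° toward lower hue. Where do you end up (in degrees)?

split-comp 27° ↓ +153°: 18 + 153 = 171°
analog 27° ↓ −27°: 171 − 27 = 144°

144°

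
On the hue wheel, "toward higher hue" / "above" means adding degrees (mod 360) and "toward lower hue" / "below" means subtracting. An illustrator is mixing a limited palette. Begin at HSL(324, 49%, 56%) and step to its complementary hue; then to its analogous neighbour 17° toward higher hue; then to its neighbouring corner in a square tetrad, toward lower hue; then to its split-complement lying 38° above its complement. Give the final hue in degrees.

289°

324 + 180 = 504 → 504 − 360 = 144°   (complement)
144 + 17 = 161°   (analog 17° ↑)
161 − 90 = 71°   (square ↓)
71 + 218 = 289°   (split-comp 38° ↑)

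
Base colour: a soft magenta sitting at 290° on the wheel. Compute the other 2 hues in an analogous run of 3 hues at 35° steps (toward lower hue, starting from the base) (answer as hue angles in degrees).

255° and 220°

Analogous hues sit every 35° along the wheel.
290 − 35 = 255°
290 − 70 = 220°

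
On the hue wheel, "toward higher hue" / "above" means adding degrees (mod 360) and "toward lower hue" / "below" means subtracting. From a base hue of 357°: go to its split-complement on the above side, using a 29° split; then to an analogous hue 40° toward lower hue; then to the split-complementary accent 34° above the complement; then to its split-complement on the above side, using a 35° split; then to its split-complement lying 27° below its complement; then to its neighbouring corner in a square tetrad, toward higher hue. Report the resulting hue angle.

+209° (split-comp 29° ↑): 357 + 209 = 566 → 566 − 360 = 206°
−40° (analog 40° ↓): 206 − 40 = 166°
+214° (split-comp 34° ↑): 166 + 214 = 380 → 380 − 360 = 20°
+215° (split-comp 35° ↑): 20 + 215 = 235°
+153° (split-comp 27° ↓): 235 + 153 = 388 → 388 − 360 = 28°
+90° (square ↑): 28 + 90 = 118°

118°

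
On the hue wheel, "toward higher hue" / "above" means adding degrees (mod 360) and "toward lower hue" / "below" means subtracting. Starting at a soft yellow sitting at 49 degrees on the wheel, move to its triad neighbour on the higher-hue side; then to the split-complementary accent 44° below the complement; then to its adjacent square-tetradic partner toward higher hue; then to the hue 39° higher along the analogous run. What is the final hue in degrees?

74°

+120° (triadic ↑): 49 + 120 = 169°
+136° (split-comp 44° ↓): 169 + 136 = 305°
+90° (square ↑): 305 + 90 = 395 → 395 − 360 = 35°
+39° (analog 39° ↑): 35 + 39 = 74°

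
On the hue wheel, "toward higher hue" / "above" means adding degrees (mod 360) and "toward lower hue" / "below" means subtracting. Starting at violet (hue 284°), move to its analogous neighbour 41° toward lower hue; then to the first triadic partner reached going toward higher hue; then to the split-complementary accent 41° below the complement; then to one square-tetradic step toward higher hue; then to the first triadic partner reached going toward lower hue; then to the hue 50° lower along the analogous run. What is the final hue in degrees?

284 − 41 = 243°   (analog 41° ↓)
243 + 120 = 363 → 363 − 360 = 3°   (triadic ↑)
3 + 139 = 142°   (split-comp 41° ↓)
142 + 90 = 232°   (square ↑)
232 − 120 = 112°   (triadic ↓)
112 − 50 = 62°   (analog 50° ↓)

62°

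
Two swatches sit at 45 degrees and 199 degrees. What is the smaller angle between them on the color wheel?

154°

|45 − 199| = 154.
154 ≤ 180, so the shorter arc is 154°.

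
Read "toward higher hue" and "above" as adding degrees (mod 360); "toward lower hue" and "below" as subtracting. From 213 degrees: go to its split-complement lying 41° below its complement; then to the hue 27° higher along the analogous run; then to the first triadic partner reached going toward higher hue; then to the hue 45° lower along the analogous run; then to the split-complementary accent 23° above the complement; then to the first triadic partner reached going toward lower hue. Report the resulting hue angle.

177°

split-comp 41° ↓ +139°: 213 + 139 = 352°
analog 27° ↑ +27°: 352 + 27 = 379 → 379 − 360 = 19°
triadic ↑ +120°: 19 + 120 = 139°
analog 45° ↓ −45°: 139 − 45 = 94°
split-comp 23° ↑ +203°: 94 + 203 = 297°
triadic ↓ −120°: 297 − 120 = 177°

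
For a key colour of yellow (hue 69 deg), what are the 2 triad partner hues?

A triad places three hues 120° apart.
69 + 120 = 189°
69 + 240 = 309°

189° and 309°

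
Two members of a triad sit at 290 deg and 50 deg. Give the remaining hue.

170°

A triad spaces three hues 120° apart.
The full set is {50°, 170°, 290°}.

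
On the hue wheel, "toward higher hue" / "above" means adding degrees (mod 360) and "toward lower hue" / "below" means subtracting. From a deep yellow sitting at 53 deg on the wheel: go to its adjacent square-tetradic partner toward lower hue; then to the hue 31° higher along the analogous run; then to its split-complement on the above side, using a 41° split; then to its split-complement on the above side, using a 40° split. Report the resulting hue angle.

75°

−90° (square ↓): 53 − 90 = -37 → -37 + 360 = 323°
+31° (analog 31° ↑): 323 + 31 = 354°
+221° (split-comp 41° ↑): 354 + 221 = 575 → 575 − 360 = 215°
+220° (split-comp 40° ↑): 215 + 220 = 435 → 435 − 360 = 75°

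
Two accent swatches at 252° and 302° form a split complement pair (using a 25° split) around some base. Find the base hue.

97°

The accents sit 25° either side of the complement, so the complement is their short-arc midpoint on the wheel.
Short-arc midpoint of 252° and 302°: 277°.
Base is 180° from the complement: 277 − 180 = 97°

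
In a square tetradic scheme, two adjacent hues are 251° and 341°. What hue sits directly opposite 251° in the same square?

71°

A square tetradic scheme places four hues 90° apart; opposite corners are 180° apart.
251 + 180 = 431 → 431 − 360 = 71°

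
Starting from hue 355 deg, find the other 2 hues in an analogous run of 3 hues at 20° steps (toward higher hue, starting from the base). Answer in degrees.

Analogous hues sit every 20° along the wheel.
355 + 20 = 375 → 375 − 360 = 15°
355 + 40 = 395 → 395 − 360 = 35°

15° and 35°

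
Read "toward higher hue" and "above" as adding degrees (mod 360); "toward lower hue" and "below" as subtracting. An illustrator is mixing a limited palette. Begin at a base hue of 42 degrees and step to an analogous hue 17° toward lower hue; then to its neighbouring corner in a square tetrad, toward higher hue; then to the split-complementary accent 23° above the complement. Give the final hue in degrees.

318°

42 − 17 = 25°   (analog 17° ↓)
25 + 90 = 115°   (square ↑)
115 + 203 = 318°   (split-comp 23° ↑)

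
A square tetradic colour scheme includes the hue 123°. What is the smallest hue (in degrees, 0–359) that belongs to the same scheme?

A square tetradic scheme places four hues every 90°.
The full set through 123° is {33°, 123°, 213°, 303°}.

33°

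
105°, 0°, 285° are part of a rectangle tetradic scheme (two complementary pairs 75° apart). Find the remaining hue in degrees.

A rectangular tetradic uses two complementary pairs 75° apart: offsets 0°, 75°, 180°, 255°.
Among {0°, 105°, 285°}, 105° and 285° are a 180° pair.
The remaining hue 0° needs its own complement: 0 + 180 = 180°

180°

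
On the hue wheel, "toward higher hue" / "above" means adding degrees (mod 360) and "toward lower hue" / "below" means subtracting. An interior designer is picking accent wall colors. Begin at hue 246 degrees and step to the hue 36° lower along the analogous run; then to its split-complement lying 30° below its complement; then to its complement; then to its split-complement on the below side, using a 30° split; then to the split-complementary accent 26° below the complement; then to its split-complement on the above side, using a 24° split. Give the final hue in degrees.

328°

246 − 36 = 210°   (analog 36° ↓)
210 + 150 = 360 → 360 − 360 = 0°   (split-comp 30° ↓)
0 + 180 = 180°   (complement)
180 + 150 = 330°   (split-comp 30° ↓)
330 + 154 = 484 → 484 − 360 = 124°   (split-comp 26° ↓)
124 + 204 = 328°   (split-comp 24° ↑)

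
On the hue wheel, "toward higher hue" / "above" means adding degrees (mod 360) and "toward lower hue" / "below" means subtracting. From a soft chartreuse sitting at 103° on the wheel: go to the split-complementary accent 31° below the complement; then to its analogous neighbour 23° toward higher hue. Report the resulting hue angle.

split-comp 31° ↓ +149°: 103 + 149 = 252°
analog 23° ↑ +23°: 252 + 23 = 275°

275°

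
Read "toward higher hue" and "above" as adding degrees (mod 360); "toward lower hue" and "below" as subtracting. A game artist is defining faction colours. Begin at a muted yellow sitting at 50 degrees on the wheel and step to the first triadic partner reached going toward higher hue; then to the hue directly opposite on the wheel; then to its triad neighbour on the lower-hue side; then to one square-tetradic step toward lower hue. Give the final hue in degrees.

+120° (triadic ↑): 50 + 120 = 170°
+180° (complement): 170 + 180 = 350°
−120° (triadic ↓): 350 − 120 = 230°
−90° (square ↓): 230 − 90 = 140°

140°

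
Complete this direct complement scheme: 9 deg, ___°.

The complement sits 180° across the wheel.
The full set through 9° is {9°, 189°}.
Given {9°}, the missing hue is 189°.

189°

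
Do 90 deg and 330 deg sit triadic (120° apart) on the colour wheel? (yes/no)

Angular distance: |90 − 330| = 240; shorter arc = 360 − 240 = 120°.
Triadic (120° apart) requires 120°.

yes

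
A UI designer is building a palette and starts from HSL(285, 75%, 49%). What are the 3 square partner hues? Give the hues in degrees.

A square tetradic scheme places four hues every 90°.
285 + 90 = 375 → 375 − 360 = 15°
285 + 180 = 465 → 465 − 360 = 105°
285 + 270 = 555 → 555 − 360 = 195°

15°, 105°, and 195°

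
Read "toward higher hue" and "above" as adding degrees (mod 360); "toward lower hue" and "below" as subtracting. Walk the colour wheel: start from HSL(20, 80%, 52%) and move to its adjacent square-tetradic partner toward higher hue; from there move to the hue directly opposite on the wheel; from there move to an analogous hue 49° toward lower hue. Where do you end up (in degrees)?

+90° (square ↑): 20 + 90 = 110°
+180° (complement): 110 + 180 = 290°
−49° (analog 49° ↓): 290 − 49 = 241°

241°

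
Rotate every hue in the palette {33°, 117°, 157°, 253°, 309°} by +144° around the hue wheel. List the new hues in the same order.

177°, 261°, 301°, 37°, 93°

33 + 144 = 177°
117 + 144 = 261°
157 + 144 = 301°
253 + 144 = 397 → 397 − 360 = 37°
309 + 144 = 453 → 453 − 360 = 93°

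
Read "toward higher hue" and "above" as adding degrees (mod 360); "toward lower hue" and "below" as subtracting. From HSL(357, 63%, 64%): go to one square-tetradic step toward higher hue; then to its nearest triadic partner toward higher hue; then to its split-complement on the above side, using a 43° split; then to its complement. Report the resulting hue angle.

250°

square ↑ +90°: 357 + 90 = 447 → 447 − 360 = 87°
triadic ↑ +120°: 87 + 120 = 207°
split-comp 43° ↑ +223°: 207 + 223 = 430 → 430 − 360 = 70°
complement +180°: 70 + 180 = 250°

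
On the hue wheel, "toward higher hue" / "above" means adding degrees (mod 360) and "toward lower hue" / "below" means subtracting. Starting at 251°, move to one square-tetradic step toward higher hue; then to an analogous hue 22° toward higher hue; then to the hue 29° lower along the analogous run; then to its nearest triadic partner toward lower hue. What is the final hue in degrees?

214°

square ↑ +90°: 251 + 90 = 341°
analog 22° ↑ +22°: 341 + 22 = 363 → 363 − 360 = 3°
analog 29° ↓ −29°: 3 − 29 = -26 → -26 + 360 = 334°
triadic ↓ −120°: 334 − 120 = 214°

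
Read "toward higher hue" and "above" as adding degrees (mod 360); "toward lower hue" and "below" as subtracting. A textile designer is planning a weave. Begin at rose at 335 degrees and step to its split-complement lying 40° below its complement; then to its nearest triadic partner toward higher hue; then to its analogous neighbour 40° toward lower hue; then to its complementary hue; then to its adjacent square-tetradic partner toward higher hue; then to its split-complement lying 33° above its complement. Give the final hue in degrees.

split-comp 40° ↓ +140°: 335 + 140 = 475 → 475 − 360 = 115°
triadic ↑ +120°: 115 + 120 = 235°
analog 40° ↓ −40°: 235 − 40 = 195°
complement +180°: 195 + 180 = 375 → 375 − 360 = 15°
square ↑ +90°: 15 + 90 = 105°
split-comp 33° ↑ +213°: 105 + 213 = 318°

318°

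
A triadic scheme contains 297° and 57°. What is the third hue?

A triad spaces three hues 120° apart.
The full set is {57°, 177°, 297°}.

177°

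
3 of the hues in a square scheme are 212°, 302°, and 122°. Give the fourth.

A square tetradic scheme places four hues every 90°.
The full set through 122° is {32°, 122°, 212°, 302°}.
Given {122°, 212°, 302°}, the missing hue is 32°.

32°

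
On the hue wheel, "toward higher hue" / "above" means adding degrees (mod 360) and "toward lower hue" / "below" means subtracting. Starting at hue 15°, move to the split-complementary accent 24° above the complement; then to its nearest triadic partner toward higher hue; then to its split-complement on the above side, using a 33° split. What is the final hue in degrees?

15 + 204 = 219°   (split-comp 24° ↑)
219 + 120 = 339°   (triadic ↑)
339 + 213 = 552 → 552 − 360 = 192°   (split-comp 33° ↑)

192°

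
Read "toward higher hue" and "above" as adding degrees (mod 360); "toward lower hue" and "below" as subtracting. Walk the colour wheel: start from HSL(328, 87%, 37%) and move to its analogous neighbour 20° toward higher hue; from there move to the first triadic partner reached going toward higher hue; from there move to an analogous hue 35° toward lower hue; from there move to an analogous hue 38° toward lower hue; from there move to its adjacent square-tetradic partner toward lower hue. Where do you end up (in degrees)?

305°

+20° (analog 20° ↑): 328 + 20 = 348°
+120° (triadic ↑): 348 + 120 = 468 → 468 − 360 = 108°
−35° (analog 35° ↓): 108 − 35 = 73°
−38° (analog 38° ↓): 73 − 38 = 35°
−90° (square ↓): 35 − 90 = -55 → -55 + 360 = 305°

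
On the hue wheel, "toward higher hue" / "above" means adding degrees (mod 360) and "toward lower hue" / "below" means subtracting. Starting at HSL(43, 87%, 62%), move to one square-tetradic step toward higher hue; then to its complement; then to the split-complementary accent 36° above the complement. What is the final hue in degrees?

square ↑ +90°: 43 + 90 = 133°
complement +180°: 133 + 180 = 313°
split-comp 36° ↑ +216°: 313 + 216 = 529 → 529 − 360 = 169°

169°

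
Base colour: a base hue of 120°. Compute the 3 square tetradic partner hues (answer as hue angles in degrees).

210°, 300° and 30°

A square tetradic scheme places four hues every 90°.
120 + 90 = 210°
120 + 180 = 300°
120 + 270 = 390 → 390 − 360 = 30°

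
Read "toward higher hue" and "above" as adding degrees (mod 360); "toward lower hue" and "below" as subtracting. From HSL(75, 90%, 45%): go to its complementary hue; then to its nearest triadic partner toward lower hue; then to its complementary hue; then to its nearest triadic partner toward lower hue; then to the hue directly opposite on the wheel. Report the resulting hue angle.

15°

+180° (complement): 75 + 180 = 255°
−120° (triadic ↓): 255 − 120 = 135°
+180° (complement): 135 + 180 = 315°
−120° (triadic ↓): 315 − 120 = 195°
+180° (complement): 195 + 180 = 375 → 375 − 360 = 15°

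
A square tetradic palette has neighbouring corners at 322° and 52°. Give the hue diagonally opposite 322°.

142°

A square tetradic scheme places four hues 90° apart; opposite corners are 180° apart.
322 + 180 = 502 → 502 − 360 = 142°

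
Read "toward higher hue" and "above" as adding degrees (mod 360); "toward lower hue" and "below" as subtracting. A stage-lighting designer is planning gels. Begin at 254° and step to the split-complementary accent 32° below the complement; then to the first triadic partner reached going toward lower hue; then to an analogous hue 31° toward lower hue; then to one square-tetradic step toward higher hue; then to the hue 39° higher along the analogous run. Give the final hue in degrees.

+148° (split-comp 32° ↓): 254 + 148 = 402 → 402 − 360 = 42°
−120° (triadic ↓): 42 − 120 = -78 → -78 + 360 = 282°
−31° (analog 31° ↓): 282 − 31 = 251°
+90° (square ↑): 251 + 90 = 341°
+39° (analog 39° ↑): 341 + 39 = 380 → 380 − 360 = 20°

20°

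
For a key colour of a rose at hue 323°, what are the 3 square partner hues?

A square tetradic scheme places four hues every 90°.
323 + 90 = 413 → 413 − 360 = 53°
323 + 180 = 503 → 503 − 360 = 143°
323 + 270 = 593 → 593 − 360 = 233°

53°, 143°, and 233°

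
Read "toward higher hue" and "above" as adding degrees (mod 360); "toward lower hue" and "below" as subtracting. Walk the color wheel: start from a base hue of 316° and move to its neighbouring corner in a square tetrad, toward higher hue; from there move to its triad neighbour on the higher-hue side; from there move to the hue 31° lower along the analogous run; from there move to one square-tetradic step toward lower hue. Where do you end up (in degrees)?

square ↑ +90°: 316 + 90 = 406 → 406 − 360 = 46°
triadic ↑ +120°: 46 + 120 = 166°
analog 31° ↓ −31°: 166 − 31 = 135°
square ↓ −90°: 135 − 90 = 45°

45°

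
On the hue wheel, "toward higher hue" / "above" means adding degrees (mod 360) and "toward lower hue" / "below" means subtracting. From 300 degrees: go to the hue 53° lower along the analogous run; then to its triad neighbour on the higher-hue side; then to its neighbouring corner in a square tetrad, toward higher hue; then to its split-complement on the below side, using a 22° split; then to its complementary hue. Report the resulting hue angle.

300 − 53 = 247°   (analog 53° ↓)
247 + 120 = 367 → 367 − 360 = 7°   (triadic ↑)
7 + 90 = 97°   (square ↑)
97 + 158 = 255°   (split-comp 22° ↓)
255 + 180 = 435 → 435 − 360 = 75°   (complement)

75°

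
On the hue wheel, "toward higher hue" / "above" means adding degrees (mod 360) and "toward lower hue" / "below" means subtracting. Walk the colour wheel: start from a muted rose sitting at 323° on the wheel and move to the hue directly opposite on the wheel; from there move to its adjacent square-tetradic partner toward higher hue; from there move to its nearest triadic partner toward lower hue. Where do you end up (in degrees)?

323 + 180 = 503 → 503 − 360 = 143°   (complement)
143 + 90 = 233°   (square ↑)
233 − 120 = 113°   (triadic ↓)

113°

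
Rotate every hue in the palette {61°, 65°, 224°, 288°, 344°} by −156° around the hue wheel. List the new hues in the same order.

61 − 156 = -95 → -95 + 360 = 265°
65 − 156 = -91 → -91 + 360 = 269°
224 − 156 = 68°
288 − 156 = 132°
344 − 156 = 188°

265°, 269°, 68°, 132°, 188°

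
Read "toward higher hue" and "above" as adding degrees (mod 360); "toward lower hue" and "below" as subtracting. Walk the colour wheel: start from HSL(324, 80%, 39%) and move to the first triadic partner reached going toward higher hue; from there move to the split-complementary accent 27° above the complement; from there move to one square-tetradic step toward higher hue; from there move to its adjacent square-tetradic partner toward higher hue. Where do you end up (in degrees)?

triadic ↑ +120°: 324 + 120 = 444 → 444 − 360 = 84°
split-comp 27° ↑ +207°: 84 + 207 = 291°
square ↑ +90°: 291 + 90 = 381 → 381 − 360 = 21°
square ↑ +90°: 21 + 90 = 111°

111°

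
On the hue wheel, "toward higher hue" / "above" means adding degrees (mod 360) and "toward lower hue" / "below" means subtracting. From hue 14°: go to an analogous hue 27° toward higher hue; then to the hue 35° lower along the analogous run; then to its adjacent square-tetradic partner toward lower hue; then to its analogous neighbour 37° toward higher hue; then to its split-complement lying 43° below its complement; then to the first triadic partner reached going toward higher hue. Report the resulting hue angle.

210°

14 + 27 = 41°   (analog 27° ↑)
41 − 35 = 6°   (analog 35° ↓)
6 − 90 = -84 → -84 + 360 = 276°   (square ↓)
276 + 37 = 313°   (analog 37° ↑)
313 + 137 = 450 → 450 − 360 = 90°   (split-comp 43° ↓)
90 + 120 = 210°   (triadic ↑)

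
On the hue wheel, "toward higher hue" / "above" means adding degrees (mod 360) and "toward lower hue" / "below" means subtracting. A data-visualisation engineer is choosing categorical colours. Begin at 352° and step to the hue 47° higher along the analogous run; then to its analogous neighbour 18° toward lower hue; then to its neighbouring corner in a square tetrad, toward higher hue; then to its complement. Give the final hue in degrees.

291°

+47° (analog 47° ↑): 352 + 47 = 399 → 399 − 360 = 39°
−18° (analog 18° ↓): 39 − 18 = 21°
+90° (square ↑): 21 + 90 = 111°
+180° (complement): 111 + 180 = 291°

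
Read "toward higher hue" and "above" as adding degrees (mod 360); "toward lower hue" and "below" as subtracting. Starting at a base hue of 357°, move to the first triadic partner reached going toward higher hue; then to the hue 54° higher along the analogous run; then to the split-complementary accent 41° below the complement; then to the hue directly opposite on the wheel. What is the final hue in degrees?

+120° (triadic ↑): 357 + 120 = 477 → 477 − 360 = 117°
+54° (analog 54° ↑): 117 + 54 = 171°
+139° (split-comp 41° ↓): 171 + 139 = 310°
+180° (complement): 310 + 180 = 490 → 490 − 360 = 130°

130°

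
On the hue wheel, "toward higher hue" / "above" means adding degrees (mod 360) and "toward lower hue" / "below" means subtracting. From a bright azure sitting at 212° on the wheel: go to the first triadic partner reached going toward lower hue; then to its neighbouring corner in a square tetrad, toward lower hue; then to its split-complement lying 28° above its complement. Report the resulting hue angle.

210°

triadic ↓ −120°: 212 − 120 = 92°
square ↓ −90°: 92 − 90 = 2°
split-comp 28° ↑ +208°: 2 + 208 = 210°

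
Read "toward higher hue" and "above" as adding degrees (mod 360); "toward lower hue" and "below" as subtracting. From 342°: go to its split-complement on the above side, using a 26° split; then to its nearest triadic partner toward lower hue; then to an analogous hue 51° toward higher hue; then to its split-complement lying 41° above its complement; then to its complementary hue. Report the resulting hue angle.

+206° (split-comp 26° ↑): 342 + 206 = 548 → 548 − 360 = 188°
−120° (triadic ↓): 188 − 120 = 68°
+51° (analog 51° ↑): 68 + 51 = 119°
+221° (split-comp 41° ↑): 119 + 221 = 340°
+180° (complement): 340 + 180 = 520 → 520 − 360 = 160°

160°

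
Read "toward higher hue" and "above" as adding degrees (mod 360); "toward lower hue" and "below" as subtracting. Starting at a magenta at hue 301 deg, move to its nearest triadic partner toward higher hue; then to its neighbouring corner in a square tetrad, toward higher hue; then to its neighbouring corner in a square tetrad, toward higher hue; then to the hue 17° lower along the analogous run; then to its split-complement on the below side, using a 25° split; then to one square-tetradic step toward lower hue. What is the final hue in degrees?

289°

301 + 120 = 421 → 421 − 360 = 61°   (triadic ↑)
61 + 90 = 151°   (square ↑)
151 + 90 = 241°   (square ↑)
241 − 17 = 224°   (analog 17° ↓)
224 + 155 = 379 → 379 − 360 = 19°   (split-comp 25° ↓)
19 − 90 = -71 → -71 + 360 = 289°   (square ↓)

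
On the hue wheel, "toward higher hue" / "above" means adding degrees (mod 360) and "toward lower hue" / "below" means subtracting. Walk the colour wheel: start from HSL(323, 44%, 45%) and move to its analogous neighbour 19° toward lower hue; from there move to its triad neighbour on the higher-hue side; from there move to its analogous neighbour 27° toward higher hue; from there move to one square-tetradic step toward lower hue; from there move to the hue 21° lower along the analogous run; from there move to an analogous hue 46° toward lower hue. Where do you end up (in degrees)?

323 − 19 = 304°   (analog 19° ↓)
304 + 120 = 424 → 424 − 360 = 64°   (triadic ↑)
64 + 27 = 91°   (analog 27° ↑)
91 − 90 = 1°   (square ↓)
1 − 21 = -20 → -20 + 360 = 340°   (analog 21° ↓)
340 − 46 = 294°   (analog 46° ↓)

294°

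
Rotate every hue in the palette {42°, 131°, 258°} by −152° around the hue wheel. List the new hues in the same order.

42 − 152 = -110 → -110 + 360 = 250°
131 − 152 = -21 → -21 + 360 = 339°
258 − 152 = 106°

250°, 339°, 106°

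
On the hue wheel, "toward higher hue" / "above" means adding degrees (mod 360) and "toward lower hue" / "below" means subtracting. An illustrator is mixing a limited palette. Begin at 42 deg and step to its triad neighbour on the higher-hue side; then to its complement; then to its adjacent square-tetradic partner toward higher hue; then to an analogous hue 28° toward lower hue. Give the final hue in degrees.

44°

triadic ↑ +120°: 42 + 120 = 162°
complement +180°: 162 + 180 = 342°
square ↑ +90°: 342 + 90 = 432 → 432 − 360 = 72°
analog 28° ↓ −28°: 72 − 28 = 44°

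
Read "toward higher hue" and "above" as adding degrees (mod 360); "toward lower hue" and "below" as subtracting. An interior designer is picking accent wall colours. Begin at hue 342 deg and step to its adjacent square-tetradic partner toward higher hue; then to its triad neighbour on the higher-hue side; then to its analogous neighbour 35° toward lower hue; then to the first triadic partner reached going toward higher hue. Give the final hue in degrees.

square ↑ +90°: 342 + 90 = 432 → 432 − 360 = 72°
triadic ↑ +120°: 72 + 120 = 192°
analog 35° ↓ −35°: 192 − 35 = 157°
triadic ↑ +120°: 157 + 120 = 277°

277°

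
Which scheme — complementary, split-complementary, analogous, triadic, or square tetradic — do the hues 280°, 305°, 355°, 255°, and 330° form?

Sort the hues: 255°, 280°, 305°, 330°, 355°.
Successive gaps around the wheel: 25°, 25°, 25°, 25°, 260°.
A run of hues at equal small steps (25°) with one large closing gap is an analogous group.

analogous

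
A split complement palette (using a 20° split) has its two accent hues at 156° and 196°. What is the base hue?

The accents sit 20° either side of the complement, so the complement is their short-arc midpoint on the wheel.
Short-arc midpoint of 156° and 196°: 176°.
Base is 180° from the complement: 176 − 180 = -4 → -4 + 360 = 356°

356°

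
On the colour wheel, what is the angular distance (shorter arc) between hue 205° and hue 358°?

|205 − 358| = 153.
153 ≤ 180, so the shorter arc is 153°.

153°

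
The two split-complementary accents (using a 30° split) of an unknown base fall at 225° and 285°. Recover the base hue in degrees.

The accents sit 30° either side of the complement, so the complement is their short-arc midpoint on the wheel.
Short-arc midpoint of 225° and 285°: 255°.
Base is 180° from the complement: 255 − 180 = 75°

75°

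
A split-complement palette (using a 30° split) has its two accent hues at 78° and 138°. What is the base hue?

The accents sit 30° either side of the complement, so the complement is their short-arc midpoint on the wheel.
Short-arc midpoint of 78° and 138°: 108°.
Base is 180° from the complement: 108 − 180 = -72 → -72 + 360 = 288°

288°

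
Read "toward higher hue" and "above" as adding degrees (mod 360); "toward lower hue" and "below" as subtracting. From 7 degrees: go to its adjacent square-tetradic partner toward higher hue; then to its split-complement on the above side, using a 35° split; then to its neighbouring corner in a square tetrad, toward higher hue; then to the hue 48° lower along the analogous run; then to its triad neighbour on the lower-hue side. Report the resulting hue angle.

234°

+90° (square ↑): 7 + 90 = 97°
+215° (split-comp 35° ↑): 97 + 215 = 312°
+90° (square ↑): 312 + 90 = 402 → 402 − 360 = 42°
−48° (analog 48° ↓): 42 − 48 = -6 → -6 + 360 = 354°
−120° (triadic ↓): 354 − 120 = 234°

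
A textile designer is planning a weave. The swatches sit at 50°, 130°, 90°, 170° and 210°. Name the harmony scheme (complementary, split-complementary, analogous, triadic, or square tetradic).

analogous

Sort the hues: 50°, 90°, 130°, 170°, 210°.
Successive gaps around the wheel: 40°, 40°, 40°, 40°, 200°.
A run of hues at equal small steps (40°) with one large closing gap is an analogous group.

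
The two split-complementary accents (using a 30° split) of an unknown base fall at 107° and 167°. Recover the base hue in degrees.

317°

The accents sit 30° either side of the complement, so the complement is their short-arc midpoint on the wheel.
Short-arc midpoint of 107° and 167°: 137°.
Base is 180° from the complement: 137 − 180 = -43 → -43 + 360 = 317°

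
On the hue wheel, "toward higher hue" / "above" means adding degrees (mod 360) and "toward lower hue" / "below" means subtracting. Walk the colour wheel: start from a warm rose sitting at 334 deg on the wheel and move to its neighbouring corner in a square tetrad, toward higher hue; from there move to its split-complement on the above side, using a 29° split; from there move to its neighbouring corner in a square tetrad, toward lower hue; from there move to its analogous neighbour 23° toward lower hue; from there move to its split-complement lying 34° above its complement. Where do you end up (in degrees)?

+90° (square ↑): 334 + 90 = 424 → 424 − 360 = 64°
+209° (split-comp 29° ↑): 64 + 209 = 273°
−90° (square ↓): 273 − 90 = 183°
−23° (analog 23° ↓): 183 − 23 = 160°
+214° (split-comp 34° ↑): 160 + 214 = 374 → 374 − 360 = 14°

14°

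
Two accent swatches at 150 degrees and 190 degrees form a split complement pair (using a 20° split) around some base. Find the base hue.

350°

The accents sit 20° either side of the complement, so the complement is their short-arc midpoint on the wheel.
Short-arc midpoint of 150° and 190°: 170°.
Base is 180° from the complement: 170 − 180 = -10 → -10 + 360 = 350°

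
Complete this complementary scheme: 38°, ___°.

218°

The complement sits 180° across the wheel.
The full set through 38° is {38°, 218°}.
Given {38°}, the missing hue is 218°.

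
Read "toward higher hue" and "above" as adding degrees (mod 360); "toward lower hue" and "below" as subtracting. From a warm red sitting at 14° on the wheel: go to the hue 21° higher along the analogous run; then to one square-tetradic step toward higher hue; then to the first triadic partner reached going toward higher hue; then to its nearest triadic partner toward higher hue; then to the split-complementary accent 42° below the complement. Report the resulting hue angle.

143°

analog 21° ↑ +21°: 14 + 21 = 35°
square ↑ +90°: 35 + 90 = 125°
triadic ↑ +120°: 125 + 120 = 245°
triadic ↑ +120°: 245 + 120 = 365 → 365 − 360 = 5°
split-comp 42° ↓ +138°: 5 + 138 = 143°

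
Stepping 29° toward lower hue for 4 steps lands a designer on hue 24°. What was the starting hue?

4 steps of 29° (toward lower hue) give a net shift of −116°.
Start = end − shift: 24 + 116 = 140°

140°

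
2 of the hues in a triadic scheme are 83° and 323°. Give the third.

A triad places three hues 120° apart.
The full set through 83° is {83°, 203°, 323°}.
Given {83°, 323°}, the missing hue is 203°.

203°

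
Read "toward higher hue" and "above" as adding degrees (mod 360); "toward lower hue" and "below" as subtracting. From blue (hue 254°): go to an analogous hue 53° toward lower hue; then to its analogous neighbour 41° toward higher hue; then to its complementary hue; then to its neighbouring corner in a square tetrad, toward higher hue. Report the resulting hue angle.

152°

analog 53° ↓ −53°: 254 − 53 = 201°
analog 41° ↑ +41°: 201 + 41 = 242°
complement +180°: 242 + 180 = 422 → 422 − 360 = 62°
square ↑ +90°: 62 + 90 = 152°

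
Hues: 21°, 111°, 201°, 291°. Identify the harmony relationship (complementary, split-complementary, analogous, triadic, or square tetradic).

square tetradic

Sort the hues: 21°, 111°, 201°, 291°.
Successive gaps around the wheel: 90°, 90°, 90°, 90°.
Four hues every 90° form a square tetradic scheme.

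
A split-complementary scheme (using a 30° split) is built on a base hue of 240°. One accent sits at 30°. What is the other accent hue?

Split-complementary hues sit 30° either side of the complement.
Complement of the base 240°: 240 + 180 = 420 → 420 − 360 = 60°
The given accent 30° is 30° one side of 60°; the other accent sits 30° the other side: 60 + 30 = 90°

90°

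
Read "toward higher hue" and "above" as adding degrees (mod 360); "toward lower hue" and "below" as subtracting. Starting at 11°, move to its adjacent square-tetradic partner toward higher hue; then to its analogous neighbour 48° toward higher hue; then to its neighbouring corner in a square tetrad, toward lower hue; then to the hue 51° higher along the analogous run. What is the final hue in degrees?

square ↑ +90°: 11 + 90 = 101°
analog 48° ↑ +48°: 101 + 48 = 149°
square ↓ −90°: 149 − 90 = 59°
analog 51° ↑ +51°: 59 + 51 = 110°

110°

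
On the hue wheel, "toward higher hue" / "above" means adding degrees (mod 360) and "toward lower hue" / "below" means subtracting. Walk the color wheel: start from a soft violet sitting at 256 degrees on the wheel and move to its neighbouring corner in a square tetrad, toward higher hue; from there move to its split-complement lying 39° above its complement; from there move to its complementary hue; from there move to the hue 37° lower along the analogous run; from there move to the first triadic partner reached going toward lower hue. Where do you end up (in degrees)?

+90° (square ↑): 256 + 90 = 346°
+219° (split-comp 39° ↑): 346 + 219 = 565 → 565 − 360 = 205°
+180° (complement): 205 + 180 = 385 → 385 − 360 = 25°
−37° (analog 37° ↓): 25 − 37 = -12 → -12 + 360 = 348°
−120° (triadic ↓): 348 − 120 = 228°

228°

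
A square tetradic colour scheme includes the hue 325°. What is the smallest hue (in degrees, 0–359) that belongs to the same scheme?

A square tetradic scheme places four hues every 90°.
The full set through 325° is {55°, 145°, 235°, 325°}.

55°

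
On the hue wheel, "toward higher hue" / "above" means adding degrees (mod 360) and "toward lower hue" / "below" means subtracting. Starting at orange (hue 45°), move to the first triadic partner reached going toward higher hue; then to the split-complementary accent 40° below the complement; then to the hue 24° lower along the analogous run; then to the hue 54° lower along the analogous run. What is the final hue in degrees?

227°

45 + 120 = 165°   (triadic ↑)
165 + 140 = 305°   (split-comp 40° ↓)
305 − 24 = 281°   (analog 24° ↓)
281 − 54 = 227°   (analog 54° ↓)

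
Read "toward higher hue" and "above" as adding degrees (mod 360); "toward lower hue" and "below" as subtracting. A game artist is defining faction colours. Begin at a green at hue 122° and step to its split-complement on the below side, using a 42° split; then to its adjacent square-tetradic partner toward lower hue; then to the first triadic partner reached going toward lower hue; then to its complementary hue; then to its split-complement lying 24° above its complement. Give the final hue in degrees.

split-comp 42° ↓ +138°: 122 + 138 = 260°
square ↓ −90°: 260 − 90 = 170°
triadic ↓ −120°: 170 − 120 = 50°
complement +180°: 50 + 180 = 230°
split-comp 24° ↑ +204°: 230 + 204 = 434 → 434 − 360 = 74°

74°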